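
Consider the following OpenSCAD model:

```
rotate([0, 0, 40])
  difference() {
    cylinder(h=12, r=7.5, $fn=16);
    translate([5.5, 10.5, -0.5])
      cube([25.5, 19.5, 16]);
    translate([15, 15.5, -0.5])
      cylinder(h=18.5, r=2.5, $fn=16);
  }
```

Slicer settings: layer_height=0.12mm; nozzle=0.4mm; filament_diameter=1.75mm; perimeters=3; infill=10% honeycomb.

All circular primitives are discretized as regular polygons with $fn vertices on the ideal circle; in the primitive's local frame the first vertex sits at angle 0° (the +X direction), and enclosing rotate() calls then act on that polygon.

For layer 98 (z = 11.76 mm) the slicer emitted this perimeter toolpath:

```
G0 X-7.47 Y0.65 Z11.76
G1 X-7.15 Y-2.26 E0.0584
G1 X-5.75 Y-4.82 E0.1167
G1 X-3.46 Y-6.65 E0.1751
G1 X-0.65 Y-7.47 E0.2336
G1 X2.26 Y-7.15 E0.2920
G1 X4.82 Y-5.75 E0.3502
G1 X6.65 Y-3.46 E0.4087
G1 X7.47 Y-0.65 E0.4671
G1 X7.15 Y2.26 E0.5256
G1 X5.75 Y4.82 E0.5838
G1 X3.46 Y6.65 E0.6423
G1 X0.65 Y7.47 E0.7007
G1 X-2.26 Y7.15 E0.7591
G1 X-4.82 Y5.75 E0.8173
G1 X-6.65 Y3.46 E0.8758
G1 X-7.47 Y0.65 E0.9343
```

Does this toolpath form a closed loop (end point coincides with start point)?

Start point (G0): (-7.47, 0.65). End point (last G1): the path returns to the start — closed.

yes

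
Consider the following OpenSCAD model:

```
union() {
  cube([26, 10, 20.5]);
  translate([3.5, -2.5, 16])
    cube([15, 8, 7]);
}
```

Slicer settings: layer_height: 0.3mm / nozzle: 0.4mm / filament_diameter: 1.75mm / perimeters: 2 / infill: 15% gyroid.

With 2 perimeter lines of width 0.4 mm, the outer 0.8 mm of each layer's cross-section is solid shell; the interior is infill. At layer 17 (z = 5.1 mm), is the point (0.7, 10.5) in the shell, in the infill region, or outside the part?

At z = 5.1 mm: the 26×10 cube contributes its full rectangle; the cube at (3.5, -2.5) is not intersected at this z (z outside [16, 23]); Taking the union: only the 26×10 cube is present, so the union is just that shape — 1 connected region. Overall, the cross-section is a single solid region. The nearest boundary edge runs (26.00, 10.00)→(0.00, 10.00); distance from the point to it = 0.50 mm. The point is not inside any of the regions above, so it lies outside the cross-section (0.50 mm from the nearest boundary).

outside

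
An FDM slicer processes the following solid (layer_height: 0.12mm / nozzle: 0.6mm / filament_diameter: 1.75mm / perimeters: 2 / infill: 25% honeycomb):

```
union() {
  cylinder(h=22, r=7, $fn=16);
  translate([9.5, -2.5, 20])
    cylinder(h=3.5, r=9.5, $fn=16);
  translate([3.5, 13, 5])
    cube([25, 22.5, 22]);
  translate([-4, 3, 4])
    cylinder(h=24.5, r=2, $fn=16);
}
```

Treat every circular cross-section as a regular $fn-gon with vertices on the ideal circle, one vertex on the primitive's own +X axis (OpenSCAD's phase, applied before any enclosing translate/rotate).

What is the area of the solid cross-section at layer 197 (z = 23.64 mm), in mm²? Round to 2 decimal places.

At z = 23.64 mm: the cylinder is absent (z outside [0, 22]); the cylinder at (9.5, -2.5) does not reach this height (z outside [20, 23.5]); the cube at (3.5, 13) (footprint 25×22.5) is included at this height (area 562.50 mm²); the r=2 cylinder at (-4, 3) contributes a regular 16-gon of circumradius 2 (area = (16/2)·2.000²·sin(360°/16) = 12.25 mm²); Combining (union): the 2 present regions are separate (no shared area or edge), so areas and boundary lengths simply add and each stays a separate island — area = 574.75 mm². Overall, the cross-section has 2 separate islands. Net area = 574.75 mm².

574.75 mm²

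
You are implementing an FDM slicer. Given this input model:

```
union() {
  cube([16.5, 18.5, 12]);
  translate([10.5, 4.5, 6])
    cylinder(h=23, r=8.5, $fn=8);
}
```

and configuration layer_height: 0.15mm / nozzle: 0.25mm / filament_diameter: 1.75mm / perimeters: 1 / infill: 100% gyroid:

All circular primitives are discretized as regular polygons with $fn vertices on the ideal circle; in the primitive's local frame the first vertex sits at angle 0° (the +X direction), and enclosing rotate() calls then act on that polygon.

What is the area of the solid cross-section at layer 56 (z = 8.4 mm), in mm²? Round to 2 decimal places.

353.92 mm²

At z = 8.4 mm: the 16.5×18.5 cube contributes its full rectangle (area 305.25 mm²); the r=8.5 cylinder at (10.5, 4.5) gives a regular 8-gon of circumradius 8.5 (constant along its height) (area = (8/2)·8.500²·sin(360°/8) = 204.35 mm²); Merging all regions: the regions partially overlap — summed areas 509.60 mm² minus the doubly-counted overlap 155.69 mm² gives 353.92 mm² — area = 353.92 mm². Overall, the cross-section is a single solid region. Net area = 353.92 mm².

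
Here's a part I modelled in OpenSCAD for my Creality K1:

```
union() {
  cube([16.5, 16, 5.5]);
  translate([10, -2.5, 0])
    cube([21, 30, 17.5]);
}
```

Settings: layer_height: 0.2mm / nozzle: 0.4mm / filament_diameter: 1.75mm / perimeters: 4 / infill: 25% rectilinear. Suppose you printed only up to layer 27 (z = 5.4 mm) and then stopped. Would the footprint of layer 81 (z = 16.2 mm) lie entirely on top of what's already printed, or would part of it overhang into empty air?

Compare the two slices. At z = 5.4: the cube (footprint 16.5×16) is included at this height (area 264.00 mm²); the cube at (10, -2.5) (footprint 21×30) is included at this height (area 630.00 mm²); Merging all regions: the regions partially overlap — summed areas 894.00 mm² minus the doubly-counted overlap 104.00 mm² gives 790.00 mm² — area = 790.00 mm². At z = 16.2: the cube does not reach this height (z outside [0, 5.5]); the 21×30 cube at (10, -2.5) contributes its full rectangle (area 630.00 mm²); Taking the union: only the 21×30 cube at (10, -2.5) is present, so the union is just that shape — area = 630.00 mm². Checking containment: the cross-section at z = 16.2 is a subset of the cross-section at z = 5.4.

entirely on top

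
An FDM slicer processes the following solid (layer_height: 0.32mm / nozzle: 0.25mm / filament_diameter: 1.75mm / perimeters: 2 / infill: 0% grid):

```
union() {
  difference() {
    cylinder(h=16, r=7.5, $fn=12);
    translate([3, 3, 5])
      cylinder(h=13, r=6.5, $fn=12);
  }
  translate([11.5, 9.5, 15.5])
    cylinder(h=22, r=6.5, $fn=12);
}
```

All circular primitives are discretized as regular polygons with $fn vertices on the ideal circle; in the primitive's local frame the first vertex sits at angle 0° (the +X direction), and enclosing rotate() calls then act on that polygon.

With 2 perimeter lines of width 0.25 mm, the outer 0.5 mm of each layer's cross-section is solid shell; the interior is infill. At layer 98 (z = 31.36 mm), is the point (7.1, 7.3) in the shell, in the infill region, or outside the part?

infill

At z = 31.36 mm: the cylinder is not intersected at this z (z outside [0, 16]); the cylinder at (3, 3) is absent (z outside [5, 18]); Taking the first minus the rest: the first operand is absent here, so nothing remains; the r=6.5 cylinder at (11.5, 9.5) gives a regular 12-gon of circumradius 6.5 (constant along its height); Taking the union: only the r=6.5 cylinder at (11.5, 9.5) is present, so the union is just that shape — 1 connected region. Overall, the cross-section is a single solid region. The nearest boundary edge runs (5.00, 9.50)→(5.87, 6.25); distance from the point to it = 1.46 mm. The point is inside the cross-section and 1.46 mm from the nearest boundary — more than the 0.5 mm shell width (2 × 0.25), so it's in the infill interior.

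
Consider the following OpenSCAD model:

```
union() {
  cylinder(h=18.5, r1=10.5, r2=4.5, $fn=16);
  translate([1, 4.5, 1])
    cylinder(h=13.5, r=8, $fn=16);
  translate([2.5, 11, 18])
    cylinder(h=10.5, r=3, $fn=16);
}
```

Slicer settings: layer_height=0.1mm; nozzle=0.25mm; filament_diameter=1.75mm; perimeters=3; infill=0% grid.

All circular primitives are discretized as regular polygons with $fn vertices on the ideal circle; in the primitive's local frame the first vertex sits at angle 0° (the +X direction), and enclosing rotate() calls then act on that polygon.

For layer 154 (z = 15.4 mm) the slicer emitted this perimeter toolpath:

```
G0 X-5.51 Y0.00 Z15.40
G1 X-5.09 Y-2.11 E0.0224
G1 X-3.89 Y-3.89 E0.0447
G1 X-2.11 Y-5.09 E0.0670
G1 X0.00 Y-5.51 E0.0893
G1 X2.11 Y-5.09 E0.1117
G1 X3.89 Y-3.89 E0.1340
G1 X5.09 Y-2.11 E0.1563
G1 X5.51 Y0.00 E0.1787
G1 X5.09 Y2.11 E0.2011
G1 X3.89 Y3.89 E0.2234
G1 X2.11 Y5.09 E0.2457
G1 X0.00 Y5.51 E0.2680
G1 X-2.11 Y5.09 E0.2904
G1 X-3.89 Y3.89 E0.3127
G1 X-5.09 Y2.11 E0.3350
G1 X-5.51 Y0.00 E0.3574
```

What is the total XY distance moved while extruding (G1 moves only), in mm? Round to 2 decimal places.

Sum the Euclidean lengths of each G1 segment: total = 34.38 mm.

34.38 mm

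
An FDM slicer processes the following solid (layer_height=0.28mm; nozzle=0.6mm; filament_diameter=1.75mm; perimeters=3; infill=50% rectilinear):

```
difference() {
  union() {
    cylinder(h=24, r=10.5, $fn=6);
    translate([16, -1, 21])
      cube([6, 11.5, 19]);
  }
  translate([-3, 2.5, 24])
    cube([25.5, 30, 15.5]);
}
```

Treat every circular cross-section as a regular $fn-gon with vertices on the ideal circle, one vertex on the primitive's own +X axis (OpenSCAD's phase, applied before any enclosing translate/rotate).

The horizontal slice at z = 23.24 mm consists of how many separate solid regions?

2

At z = 23.24 mm: the cylinder: section is a regular 6-gon, circumradius r=10.5; the 6×11.5 cube at (16, -1) contributes its full rectangle; Combining (union): the 2 present regions are separate (no shared area or edge), so areas and boundary lengths simply add and each stays a separate island — 2 connected regions; the cube at (-3, 2.5) is not intersected at this z (z outside [24, 39.5]); Subtracting the remaining from the first: none of the subtracted shapes is present at this height, so that combined region is unchanged — 2 connected regions. The result has 2 disconnected regions.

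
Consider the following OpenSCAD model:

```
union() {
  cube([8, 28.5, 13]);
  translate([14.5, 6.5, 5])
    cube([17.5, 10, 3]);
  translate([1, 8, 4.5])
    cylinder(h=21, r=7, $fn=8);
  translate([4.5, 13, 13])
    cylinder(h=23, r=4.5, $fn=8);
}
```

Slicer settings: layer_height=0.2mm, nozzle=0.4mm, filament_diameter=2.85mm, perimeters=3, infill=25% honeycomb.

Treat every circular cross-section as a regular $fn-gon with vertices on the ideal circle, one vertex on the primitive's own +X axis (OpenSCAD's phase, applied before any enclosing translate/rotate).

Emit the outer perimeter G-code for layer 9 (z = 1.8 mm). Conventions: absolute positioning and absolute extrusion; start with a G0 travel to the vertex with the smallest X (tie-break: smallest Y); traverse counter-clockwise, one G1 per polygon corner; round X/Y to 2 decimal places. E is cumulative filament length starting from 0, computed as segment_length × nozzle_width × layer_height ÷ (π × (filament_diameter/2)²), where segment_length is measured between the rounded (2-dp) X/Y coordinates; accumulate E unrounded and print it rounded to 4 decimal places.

G0 X0.00 Y0.00 Z1.80
G1 X8.00 Y0.00 E0.1003
G1 X8.00 Y28.50 E0.4577
G1 X0.00 Y28.50 E0.5580
G1 X0.00 Y0.00 E0.9154

At z = 1.8 mm: the cube (footprint 8×28.5) is included at this height; the cube at (14.5, 6.5) is absent (z outside [5, 8]); the cylinder at (1, 8) does not reach this height (z outside [4.5, 25.5]); the cylinder at (4.5, 13) does not reach this height (z outside [13, 36]); Merging all regions: only the 8×28.5 cube is present, so the union is just that shape — 1 connected region. The outline is a single polygon with 4 vertices. Extrusion per mm of travel: 0.4 × 0.2 / (π × 1.425²) = 0.012540. Accumulating E over each segment gives final E = 0.9154.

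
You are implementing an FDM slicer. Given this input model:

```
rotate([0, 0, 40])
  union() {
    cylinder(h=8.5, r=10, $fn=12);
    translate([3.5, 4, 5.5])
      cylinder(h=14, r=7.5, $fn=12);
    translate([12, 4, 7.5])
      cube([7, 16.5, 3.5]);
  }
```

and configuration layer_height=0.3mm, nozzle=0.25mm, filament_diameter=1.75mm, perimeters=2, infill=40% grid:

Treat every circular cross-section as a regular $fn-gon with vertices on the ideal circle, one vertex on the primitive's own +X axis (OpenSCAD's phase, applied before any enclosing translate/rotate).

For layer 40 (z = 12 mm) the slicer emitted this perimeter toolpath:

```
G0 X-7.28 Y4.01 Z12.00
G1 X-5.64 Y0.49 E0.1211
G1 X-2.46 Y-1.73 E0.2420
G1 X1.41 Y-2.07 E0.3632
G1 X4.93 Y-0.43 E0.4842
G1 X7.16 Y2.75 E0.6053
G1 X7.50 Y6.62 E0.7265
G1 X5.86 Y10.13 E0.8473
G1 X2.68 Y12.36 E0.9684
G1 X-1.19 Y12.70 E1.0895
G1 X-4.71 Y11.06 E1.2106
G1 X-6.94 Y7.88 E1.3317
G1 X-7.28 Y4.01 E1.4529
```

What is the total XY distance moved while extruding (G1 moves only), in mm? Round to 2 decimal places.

46.59 mm

Sum the Euclidean lengths of each G1 segment: total = 46.59 mm.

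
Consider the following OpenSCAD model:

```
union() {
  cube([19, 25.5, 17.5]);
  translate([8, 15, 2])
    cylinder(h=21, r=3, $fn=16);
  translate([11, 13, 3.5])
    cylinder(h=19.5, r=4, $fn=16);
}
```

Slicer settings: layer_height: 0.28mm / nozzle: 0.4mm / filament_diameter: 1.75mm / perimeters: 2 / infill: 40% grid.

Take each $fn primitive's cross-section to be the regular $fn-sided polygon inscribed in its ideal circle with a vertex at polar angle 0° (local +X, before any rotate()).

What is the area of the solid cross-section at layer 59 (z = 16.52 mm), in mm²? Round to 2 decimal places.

At z = 16.52 mm: the cube (footprint 19×25.5) is included at this height (area 484.50 mm²); the r=3 cylinder at (8, 15) gives a regular 16-gon of circumradius 3 (constant along its height) (area = (16/2)·3.000²·sin(360°/16) = 27.55 mm²); the r=4 cylinder at (11, 13) gives a regular 16-gon of circumradius 4 (constant along its height) (area = (16/2)·4.000²·sin(360°/16) = 48.98 mm²); Combining (union): the regions partially overlap — summed areas 561.04 mm² minus the doubly-counted overlap 76.54 mm² gives 484.50 mm² — area = 484.50 mm². Overall, the cross-section is a single solid region. Net area = 484.50 mm².

484.50 mm²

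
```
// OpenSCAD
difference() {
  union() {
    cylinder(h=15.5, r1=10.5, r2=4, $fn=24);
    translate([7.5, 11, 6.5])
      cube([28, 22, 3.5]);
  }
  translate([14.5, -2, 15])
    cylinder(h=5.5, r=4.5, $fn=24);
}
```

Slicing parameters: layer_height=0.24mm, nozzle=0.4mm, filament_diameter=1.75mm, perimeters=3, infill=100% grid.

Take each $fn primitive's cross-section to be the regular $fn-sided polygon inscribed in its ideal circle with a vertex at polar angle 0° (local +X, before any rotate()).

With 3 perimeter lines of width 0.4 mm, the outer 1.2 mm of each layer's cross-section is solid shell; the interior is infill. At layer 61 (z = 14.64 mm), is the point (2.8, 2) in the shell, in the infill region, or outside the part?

shell

At z = 14.64 mm: the cone (r1=10.5→r2=4) has section circumradius 4.361 here — a regular 24-gon; the cube at (7.5, 11) is not intersected at this z (z outside [6.5, 10]); Taking the union: only the cone is present, so the union is just that shape — 1 connected region; the cylinder at (14.5, -2) is not intersected at this z (z outside [15, 20.5]); After the difference (first − rest): none of the subtracted shapes is present at this height, so the result so far is unchanged — 1 connected region. Overall, the cross-section is a single solid region. The nearest boundary edge runs (3.78, 2.18)→(3.08, 3.08); distance from the point to it = 0.88 mm. The point is inside the cross-section, 0.88 mm from the nearest boundary — within the 1.2 mm shell band (3 × 0.4).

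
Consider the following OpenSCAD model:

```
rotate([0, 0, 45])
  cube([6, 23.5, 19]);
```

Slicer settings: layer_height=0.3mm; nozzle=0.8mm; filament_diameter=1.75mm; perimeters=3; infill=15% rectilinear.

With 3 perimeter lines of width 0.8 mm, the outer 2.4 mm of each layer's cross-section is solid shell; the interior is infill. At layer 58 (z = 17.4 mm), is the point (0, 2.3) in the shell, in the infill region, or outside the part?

shell

At z = 17.4 mm: the cube (footprint 6×23.5) is included at this height; (rotated 45° about Z; rotation is an isometry so areas/perimeters/island counts are preserved). Overall, the cross-section is a single solid region. Undo the 45° rotation: the query point maps to (1.626, 1.626) in the un-rotated model frame. The nearest boundary edge runs (0.00, 23.50)→(0.00, 0.00); distance from the point to it = 1.63 mm. The point is inside the cross-section, 1.63 mm from the nearest boundary — within the 2.4 mm shell band (3 × 0.8).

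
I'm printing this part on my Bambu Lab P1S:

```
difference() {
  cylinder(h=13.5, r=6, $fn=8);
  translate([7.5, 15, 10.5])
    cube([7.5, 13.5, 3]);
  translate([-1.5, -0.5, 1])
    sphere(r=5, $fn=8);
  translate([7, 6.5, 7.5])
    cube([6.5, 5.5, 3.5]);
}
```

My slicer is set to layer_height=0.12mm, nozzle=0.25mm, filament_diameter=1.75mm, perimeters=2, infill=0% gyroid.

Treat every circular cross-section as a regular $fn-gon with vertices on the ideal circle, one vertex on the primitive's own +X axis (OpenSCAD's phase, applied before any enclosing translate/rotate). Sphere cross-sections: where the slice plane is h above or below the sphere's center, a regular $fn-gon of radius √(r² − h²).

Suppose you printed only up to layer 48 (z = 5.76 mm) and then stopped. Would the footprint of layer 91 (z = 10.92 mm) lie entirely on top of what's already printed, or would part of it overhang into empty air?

part overhangs

Compare the two slices. At z = 5.76: the cylinder: section is a regular 8-gon, circumradius r=6 (area = (8/2)·6.000²·sin(360°/8) = 101.82 mm²); the cube at (7.5, 15) does not reach this height (z outside [10.5, 13.5]); the r=5 sphere at (-1.5, -0.5) contributes a regular 8-gon of circumradius √(5²−4.76²) = 1.530 (area = (8/2)·1.530²·sin(360°/8) = 6.63 mm²); the cube at (7, 6.5) is not intersected at this z (z outside [7.5, 11]); After the difference (first − rest): starting from the r=6 cylinder (101.82 mm²), the r=5 sphere at (-1.5, -0.5) lies wholly inside it (removes its full 6.63 mm² and its 9.37 mm outline becomes a hole wall) — area = 95.20 mm². At z = 10.92: the r=6 cylinder gives a regular 8-gon of circumradius 6 (constant along its height) (area = (8/2)·6.000²·sin(360°/8) = 101.82 mm²); the cube at (7.5, 15) (footprint 7.5×13.5) is included at this height (area 101.25 mm²); the sphere at (-1.5, -0.5) does not reach this height (|z−center|=9.920 > r=5); the 6.5×5.5 cube at (7, 6.5) contributes its full rectangle (area 35.75 mm²); Taking the first minus the rest: starting from the r=6 cylinder (101.82 mm²), the 7.5×13.5 cube at (7.5, 15) misses the remaining region (no effect); the 6.5×5.5 cube at (7, 6.5) misses the remaining region (no effect) — area = 101.82 mm². Checking containment: at z = 10.92 the cross-section extends beyond the z = 5.76 cross-section by about 6.63 mm².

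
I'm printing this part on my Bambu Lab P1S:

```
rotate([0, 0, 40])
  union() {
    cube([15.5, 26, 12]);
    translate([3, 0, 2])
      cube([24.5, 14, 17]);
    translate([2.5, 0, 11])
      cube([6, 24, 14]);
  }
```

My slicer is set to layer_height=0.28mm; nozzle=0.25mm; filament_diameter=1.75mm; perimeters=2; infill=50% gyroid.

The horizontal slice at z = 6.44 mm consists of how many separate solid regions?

1

At z = 6.44 mm: the cube is present — its section is the full 15.5×26 rectangle; the 24.5×14 cube at (3, 0) contributes its full rectangle; the cube at (2.5, 0) is not intersected at this z (z outside [11, 25]); Merging all regions: the regions partially overlap (shared area 175.00 mm²), so overlapping operands fuse into one piece — 1 connected region; (rotated 40° about Z; rotation is an isometry so areas/perimeters/island counts are preserved). The result has 1 disconnected region.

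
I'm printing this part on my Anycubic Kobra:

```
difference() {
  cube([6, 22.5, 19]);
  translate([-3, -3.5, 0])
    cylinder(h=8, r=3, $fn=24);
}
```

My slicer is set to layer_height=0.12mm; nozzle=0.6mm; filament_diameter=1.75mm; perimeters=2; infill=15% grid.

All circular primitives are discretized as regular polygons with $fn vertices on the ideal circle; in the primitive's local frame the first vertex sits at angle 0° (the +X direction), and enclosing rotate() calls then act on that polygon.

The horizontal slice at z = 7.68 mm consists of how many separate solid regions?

1

At z = 7.68 mm: the cube is present — its section is the full 6×22.5 rectangle; the r=3 cylinder at (-3, -3.5) contributes a regular 24-gon of circumradius 3; Taking the first minus the rest: starting from the 6×22.5 cube, the r=3 cylinder at (-3, -3.5) misses the remaining region (no effect) — 1 connected region. The result has 1 disconnected region.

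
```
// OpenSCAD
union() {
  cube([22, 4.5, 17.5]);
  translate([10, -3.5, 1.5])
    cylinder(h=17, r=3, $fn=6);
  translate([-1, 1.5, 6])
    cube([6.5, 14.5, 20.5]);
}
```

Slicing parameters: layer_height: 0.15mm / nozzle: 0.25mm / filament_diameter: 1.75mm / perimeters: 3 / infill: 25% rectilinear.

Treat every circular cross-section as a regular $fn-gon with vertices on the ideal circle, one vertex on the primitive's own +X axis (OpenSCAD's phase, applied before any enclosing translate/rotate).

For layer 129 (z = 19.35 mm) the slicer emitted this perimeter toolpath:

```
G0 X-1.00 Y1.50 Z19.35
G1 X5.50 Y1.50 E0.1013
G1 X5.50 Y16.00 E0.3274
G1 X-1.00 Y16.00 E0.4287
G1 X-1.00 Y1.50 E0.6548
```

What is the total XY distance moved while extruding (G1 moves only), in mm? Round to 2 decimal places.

Sum the Euclidean lengths of each G1 segment: total = 42.00 mm.

42.00 mm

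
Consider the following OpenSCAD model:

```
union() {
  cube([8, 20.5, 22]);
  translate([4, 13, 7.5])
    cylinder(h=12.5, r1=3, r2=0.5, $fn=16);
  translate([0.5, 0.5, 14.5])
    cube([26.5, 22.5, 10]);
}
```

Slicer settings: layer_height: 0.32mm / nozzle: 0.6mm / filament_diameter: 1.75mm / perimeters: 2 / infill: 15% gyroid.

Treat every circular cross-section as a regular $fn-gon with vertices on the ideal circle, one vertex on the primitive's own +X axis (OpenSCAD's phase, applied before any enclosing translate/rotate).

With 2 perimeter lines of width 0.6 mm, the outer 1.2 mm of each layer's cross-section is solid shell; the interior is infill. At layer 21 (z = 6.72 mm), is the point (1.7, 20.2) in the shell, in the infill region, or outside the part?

At z = 6.72 mm: the cube (footprint 8×20.5) is included at this height; the cone at (4, 13) is absent (z outside [7.5, 20]); the cube at (0.5, 0.5) is not intersected at this z (z outside [14.5, 24.5]); Taking the union: only the 8×20.5 cube is present, so the union is just that shape — 1 connected region. Overall, the cross-section is a single solid region. The nearest boundary edge runs (8.00, 20.50)→(0.00, 20.50); distance from the point to it = 0.30 mm. The point is inside the cross-section, 0.30 mm from the nearest boundary — within the 1.2 mm shell band (2 × 0.6).

shell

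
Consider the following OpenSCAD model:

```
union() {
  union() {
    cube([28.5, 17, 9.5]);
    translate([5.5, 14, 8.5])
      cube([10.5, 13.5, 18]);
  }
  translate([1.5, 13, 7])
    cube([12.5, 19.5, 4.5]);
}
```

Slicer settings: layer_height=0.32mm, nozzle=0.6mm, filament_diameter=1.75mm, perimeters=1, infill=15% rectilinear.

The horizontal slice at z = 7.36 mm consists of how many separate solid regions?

1

At z = 7.36 mm: the 28.5×17 cube contributes its full rectangle; the cube at (5.5, 14) is not intersected at this z (z outside [8.5, 26.5]); Taking the union: only the 28.5×17 cube is present, so the union is just that shape — 1 connected region; the cube at (1.5, 13) is present — its section is the full 12.5×19.5 rectangle; Merging all regions: the regions partially overlap (shared area 50.00 mm²), so overlapping operands fuse into one piece — 1 connected region. The result has 1 disconnected region.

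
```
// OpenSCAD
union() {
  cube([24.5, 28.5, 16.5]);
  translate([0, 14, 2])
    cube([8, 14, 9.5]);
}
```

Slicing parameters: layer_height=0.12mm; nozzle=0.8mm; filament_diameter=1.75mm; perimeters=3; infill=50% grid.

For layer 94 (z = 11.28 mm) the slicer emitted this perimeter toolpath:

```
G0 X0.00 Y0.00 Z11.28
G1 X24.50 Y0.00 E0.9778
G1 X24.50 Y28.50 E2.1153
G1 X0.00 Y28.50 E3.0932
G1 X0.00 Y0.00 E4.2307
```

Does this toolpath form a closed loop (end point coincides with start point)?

yes

Start point (G0): (0.00, 0.00). End point (last G1): the path returns to the start — closed.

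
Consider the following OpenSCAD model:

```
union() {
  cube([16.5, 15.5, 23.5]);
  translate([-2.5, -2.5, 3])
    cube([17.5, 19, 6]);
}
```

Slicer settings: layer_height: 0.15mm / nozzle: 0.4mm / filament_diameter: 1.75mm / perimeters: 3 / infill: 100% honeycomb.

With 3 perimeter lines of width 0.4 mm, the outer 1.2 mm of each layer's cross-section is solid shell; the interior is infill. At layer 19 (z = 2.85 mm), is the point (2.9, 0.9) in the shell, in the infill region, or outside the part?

At z = 2.85 mm: the cube (footprint 16.5×15.5) is included at this height; the cube at (-2.5, -2.5) is absent (z outside [3, 9]); Merging all regions: only the 16.5×15.5 cube is present, so the union is just that shape — 1 connected region. Overall, the cross-section is a single solid region. The nearest boundary edge runs (0.00, 0.00)→(16.50, 0.00); distance from the point to it = 0.90 mm. The point is inside the cross-section, 0.90 mm from the nearest boundary — within the 1.2 mm shell band (3 × 0.4).

shell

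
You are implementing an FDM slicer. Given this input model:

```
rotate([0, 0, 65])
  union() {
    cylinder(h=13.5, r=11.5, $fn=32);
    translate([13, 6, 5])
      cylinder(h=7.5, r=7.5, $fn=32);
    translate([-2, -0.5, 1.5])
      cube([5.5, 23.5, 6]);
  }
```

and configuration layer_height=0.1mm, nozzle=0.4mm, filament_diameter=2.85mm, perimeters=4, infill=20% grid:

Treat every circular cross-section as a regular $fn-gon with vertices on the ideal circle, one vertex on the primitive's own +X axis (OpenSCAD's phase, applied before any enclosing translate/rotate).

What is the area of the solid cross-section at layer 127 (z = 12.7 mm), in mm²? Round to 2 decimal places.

At z = 12.7 mm: the r=11.5 cylinder contributes a regular 32-gon of circumradius 11.5 (area = (32/2)·11.500²·sin(360°/32) = 412.81 mm²); the cylinder at (13, 6) is absent (z outside [5, 12.5]); the cube at (-2, -0.5) is absent (z outside [1.5, 7.5]); Taking the union: only the r=11.5 cylinder is present, so the union is just that shape — area = 412.81 mm²; (whole slice rotated 65° about Z — lengths, areas and connectivity unchanged). Overall, the cross-section is a single solid region. Net area = 412.81 mm².

412.81 mm²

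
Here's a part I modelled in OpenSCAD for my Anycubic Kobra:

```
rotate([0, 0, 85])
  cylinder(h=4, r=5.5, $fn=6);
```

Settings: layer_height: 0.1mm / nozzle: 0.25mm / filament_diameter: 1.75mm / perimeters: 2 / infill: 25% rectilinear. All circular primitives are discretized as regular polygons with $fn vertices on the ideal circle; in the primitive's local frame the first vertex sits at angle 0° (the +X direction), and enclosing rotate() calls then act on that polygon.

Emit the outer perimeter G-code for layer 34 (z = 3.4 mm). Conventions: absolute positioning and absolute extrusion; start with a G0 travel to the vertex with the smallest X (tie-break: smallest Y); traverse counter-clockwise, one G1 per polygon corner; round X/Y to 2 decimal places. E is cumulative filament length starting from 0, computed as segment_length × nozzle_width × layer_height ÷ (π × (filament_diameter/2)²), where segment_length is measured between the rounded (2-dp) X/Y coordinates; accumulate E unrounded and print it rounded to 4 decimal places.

At z = 3.4 mm: the cylinder: section is a regular 6-gon, circumradius r=5.5; (whole slice rotated 85° about Z — lengths, areas and connectivity unchanged). The outline is a single polygon with 6 vertices. Extrusion per mm of travel: 0.25 × 0.1 / (π × 0.875²) = 0.010394. Accumulating E over each segment gives final E = 0.3429.

G0 X-4.98 Y-2.32 Z3.40
G1 X-0.48 Y-5.48 E0.0572
G1 X4.51 Y-3.15 E0.1144
G1 X4.98 Y2.32 E0.1715
G1 X0.48 Y5.48 E0.2286
G1 X-4.51 Y3.15 E0.2858
G1 X-4.98 Y-2.32 E0.3429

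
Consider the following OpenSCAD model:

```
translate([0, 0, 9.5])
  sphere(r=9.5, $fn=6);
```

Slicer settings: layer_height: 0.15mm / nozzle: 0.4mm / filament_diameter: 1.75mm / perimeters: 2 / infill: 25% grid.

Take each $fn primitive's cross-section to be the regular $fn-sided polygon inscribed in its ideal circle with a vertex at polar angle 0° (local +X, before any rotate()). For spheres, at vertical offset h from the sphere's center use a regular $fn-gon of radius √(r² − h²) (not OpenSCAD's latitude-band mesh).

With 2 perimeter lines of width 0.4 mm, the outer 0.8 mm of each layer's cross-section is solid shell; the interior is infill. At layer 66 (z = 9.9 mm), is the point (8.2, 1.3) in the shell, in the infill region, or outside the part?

At z = 9.9 mm: the sphere: section is a regular 6-gon, circumradius = √(r²−h²) = √(9.5²−0.4²) = 9.492. Overall, the cross-section is a single solid region. The nearest boundary edge runs (9.49, 0.00)→(4.75, 8.22); distance from the point to it = 0.47 mm. The point is inside the cross-section, 0.47 mm from the nearest boundary — within the 0.8 mm shell band (2 × 0.4).

shell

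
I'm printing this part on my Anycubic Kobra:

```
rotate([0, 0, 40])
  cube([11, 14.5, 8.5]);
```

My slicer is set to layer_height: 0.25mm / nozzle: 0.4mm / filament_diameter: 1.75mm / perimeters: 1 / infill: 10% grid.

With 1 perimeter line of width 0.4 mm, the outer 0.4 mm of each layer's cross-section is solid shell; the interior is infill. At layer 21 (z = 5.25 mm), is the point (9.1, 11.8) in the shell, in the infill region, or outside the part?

At z = 5.25 mm: the cube is present — its section is the full 11×14.5 rectangle; (whole slice rotated 40° about Z — lengths, areas and connectivity unchanged). Overall, the cross-section is a single solid region. Undo the 40° rotation: the query point maps to (14.556, 3.190) in the un-rotated model frame. The nearest boundary edge runs (11.00, 0.00)→(11.00, 14.50); distance from the point to it = 3.56 mm. The point is not inside any of the regions above, so it lies outside the cross-section (3.56 mm from the nearest boundary).

outside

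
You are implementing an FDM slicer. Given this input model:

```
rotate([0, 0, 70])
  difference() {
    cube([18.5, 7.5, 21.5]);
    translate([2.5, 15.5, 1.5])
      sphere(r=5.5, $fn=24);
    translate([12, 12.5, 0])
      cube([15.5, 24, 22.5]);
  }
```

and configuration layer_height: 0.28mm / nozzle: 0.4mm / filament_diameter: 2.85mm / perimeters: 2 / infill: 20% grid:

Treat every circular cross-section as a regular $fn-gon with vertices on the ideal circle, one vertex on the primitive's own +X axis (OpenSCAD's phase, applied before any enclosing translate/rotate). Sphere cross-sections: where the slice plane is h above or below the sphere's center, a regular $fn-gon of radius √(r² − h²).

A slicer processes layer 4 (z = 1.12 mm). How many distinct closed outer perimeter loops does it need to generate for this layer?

At z = 1.12 mm: the cube is present — its section is the full 18.5×7.5 rectangle; the r=5.5 sphere at (2.5, 15.5) contributes a regular 24-gon of circumradius √(5.5²−0.38²) = 5.487; the 15.5×24 cube at (12, 12.5) contributes its full rectangle; Taking the first minus the rest: starting from the 18.5×7.5 cube, the r=5.5 sphere at (2.5, 15.5) misses the remaining region (no effect); the 15.5×24 cube at (12, 12.5) misses the remaining region (no effect) — 1 connected region; (whole slice rotated 70° about Z — lengths, areas and connectivity unchanged). The result has 1 disconnected region.

1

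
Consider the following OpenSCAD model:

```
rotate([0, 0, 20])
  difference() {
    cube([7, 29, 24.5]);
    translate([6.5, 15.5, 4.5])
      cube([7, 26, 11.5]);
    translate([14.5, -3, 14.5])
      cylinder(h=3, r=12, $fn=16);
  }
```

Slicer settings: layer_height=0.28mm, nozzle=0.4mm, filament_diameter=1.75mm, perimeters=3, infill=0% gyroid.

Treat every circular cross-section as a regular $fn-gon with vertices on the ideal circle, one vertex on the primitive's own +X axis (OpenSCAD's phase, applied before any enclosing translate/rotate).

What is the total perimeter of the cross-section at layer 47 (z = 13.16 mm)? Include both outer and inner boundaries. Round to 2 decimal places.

At z = 13.16 mm: the cube (footprint 7×29) is included at this height (perimeter 72.00 mm); the cube at (6.5, 15.5) is present — its section is the full 7×26 rectangle (perimeter 66.00 mm); the cylinder at (14.5, -3) is not intersected at this z (z outside [14.5, 17.5]); Subtracting the remaining from the first: starting from the 7×29 cube, the 7×26 cube at (6.5, 15.5) partially overlaps it — only the 6.75 mm² overlap (of its 182.00 mm²) is removed, clipping the outline — boundary = 72.00 mm; (whole slice rotated 20° about Z — lengths, areas and connectivity unchanged). Overall, the cross-section is a single solid region. Total boundary length (outer) = 72.00 mm.

72.00 mm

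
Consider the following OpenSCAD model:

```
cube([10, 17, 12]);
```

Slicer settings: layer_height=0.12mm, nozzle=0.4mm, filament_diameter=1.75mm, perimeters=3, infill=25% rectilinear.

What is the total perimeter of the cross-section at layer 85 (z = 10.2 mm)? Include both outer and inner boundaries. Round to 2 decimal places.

54.00 mm

At z = 10.2 mm: the cube is present — its section is the full 10×17 rectangle (perimeter 54.00 mm). Overall, the cross-section is a single solid region. Total boundary length (outer) = 54.00 mm.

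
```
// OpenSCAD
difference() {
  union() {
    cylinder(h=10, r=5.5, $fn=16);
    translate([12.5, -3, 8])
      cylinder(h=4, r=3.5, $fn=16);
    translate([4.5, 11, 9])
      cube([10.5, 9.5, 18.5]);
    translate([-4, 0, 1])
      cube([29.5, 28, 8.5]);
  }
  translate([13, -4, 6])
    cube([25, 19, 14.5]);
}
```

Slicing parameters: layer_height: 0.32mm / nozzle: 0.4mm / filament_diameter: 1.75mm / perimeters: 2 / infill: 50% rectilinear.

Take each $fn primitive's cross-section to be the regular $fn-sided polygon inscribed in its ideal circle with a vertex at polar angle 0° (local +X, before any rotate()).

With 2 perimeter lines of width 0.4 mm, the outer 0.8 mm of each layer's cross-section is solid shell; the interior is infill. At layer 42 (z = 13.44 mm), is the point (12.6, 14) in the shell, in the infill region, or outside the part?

shell

At z = 13.44 mm: the cylinder is absent (z outside [0, 10]); the cylinder at (12.5, -3) is absent (z outside [8, 12]); the cube at (4.5, 11) is present — its section is the full 10.5×9.5 rectangle; the cube at (-4, 0) is not intersected at this z (z outside [1, 9.5]); Combining (union): only the 10.5×9.5 cube at (4.5, 11) is present, so the union is just that shape — 1 connected region; the cube at (13, -4) is present — its section is the full 25×19 rectangle; Subtracting the remaining from the first: starting from that combined region, the 25×19 cube at (13, -4) partially overlaps it — only the 8.00 mm² overlap (of its 475.00 mm²) is removed, clipping the outline — 1 connected region. Overall, the cross-section is a single solid region. The nearest boundary edge runs (13.00, 15.00)→(13.00, 11.00); distance from the point to it = 0.40 mm. The point is inside the cross-section, 0.40 mm from the nearest boundary — within the 0.8 mm shell band (2 × 0.4).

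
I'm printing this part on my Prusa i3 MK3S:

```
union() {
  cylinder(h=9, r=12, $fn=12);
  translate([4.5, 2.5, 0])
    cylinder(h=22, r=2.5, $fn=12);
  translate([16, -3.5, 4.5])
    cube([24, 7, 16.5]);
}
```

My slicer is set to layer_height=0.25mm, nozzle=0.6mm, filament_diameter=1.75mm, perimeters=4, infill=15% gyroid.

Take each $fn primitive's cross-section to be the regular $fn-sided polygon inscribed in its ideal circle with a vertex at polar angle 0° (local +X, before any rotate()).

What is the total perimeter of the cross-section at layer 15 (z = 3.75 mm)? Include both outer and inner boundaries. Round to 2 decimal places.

74.54 mm

At z = 3.75 mm: the cylinder: section is a regular 12-gon, circumradius r=12 (perimeter = 2·12·12.000·sin(180°/12) = 74.54 mm); the r=2.5 cylinder at (4.5, 2.5) contributes a regular 12-gon of circumradius 2.5 (perimeter = 2·12·2.500·sin(180°/12) = 15.53 mm); the cube at (16, -3.5) does not reach this height (z outside [4.5, 21]); Combining (union): the r=2.5 cylinder at (4.5, 2.5) lies entirely inside the r=12 cylinder, so the union is just the r=12 cylinder — boundary = 74.54 mm. Overall, the cross-section is a single solid region. Total boundary length (outer) = 74.54 mm.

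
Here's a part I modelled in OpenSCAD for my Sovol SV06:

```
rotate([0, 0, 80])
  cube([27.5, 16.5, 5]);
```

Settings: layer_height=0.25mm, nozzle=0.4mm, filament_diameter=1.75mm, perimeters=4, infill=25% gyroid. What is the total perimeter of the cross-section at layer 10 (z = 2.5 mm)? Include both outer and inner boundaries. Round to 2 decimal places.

88.00 mm

At z = 2.5 mm: the cube (footprint 27.5×16.5) is included at this height (perimeter 88.00 mm); (rotated 80° about Z; rotation is an isometry so areas/perimeters/island counts are preserved). Overall, the cross-section is a single solid region. Total boundary length (outer) = 88.00 mm.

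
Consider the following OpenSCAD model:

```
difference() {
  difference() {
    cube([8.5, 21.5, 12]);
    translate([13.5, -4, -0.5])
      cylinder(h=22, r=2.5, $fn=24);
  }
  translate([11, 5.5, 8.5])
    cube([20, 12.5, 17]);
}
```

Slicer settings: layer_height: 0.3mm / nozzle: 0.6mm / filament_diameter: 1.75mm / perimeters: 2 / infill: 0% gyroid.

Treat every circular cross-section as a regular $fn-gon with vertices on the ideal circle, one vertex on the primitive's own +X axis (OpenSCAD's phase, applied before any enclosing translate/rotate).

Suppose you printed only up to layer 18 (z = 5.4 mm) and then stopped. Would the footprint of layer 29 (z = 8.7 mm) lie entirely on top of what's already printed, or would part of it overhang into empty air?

entirely on top

Compare the two slices. At z = 5.4: the cube (footprint 8.5×21.5) is included at this height (area 182.75 mm²); the cylinder at (13.5, -4): section is a regular 24-gon, circumradius r=2.5 (area = (24/2)·2.500²·sin(360°/24) = 19.41 mm²); Taking the first minus the rest: starting from the 8.5×21.5 cube (182.75 mm²), the r=2.5 cylinder at (13.5, -4) misses the remaining region (no effect) — area = 182.75 mm²; the cube at (11, 5.5) is not intersected at this z (z outside [8.5, 25.5]); Taking the first minus the rest: none of the subtracted shapes is present at this height, so the result so far is unchanged — area = 182.75 mm². At z = 8.7: the cube is present — its section is the full 8.5×21.5 rectangle (area 182.75 mm²); the r=2.5 cylinder at (13.5, -4) contributes a regular 24-gon of circumradius 2.5 (area = (24/2)·2.500²·sin(360°/24) = 19.41 mm²); Taking the first minus the rest: starting from the 8.5×21.5 cube (182.75 mm²), the r=2.5 cylinder at (13.5, -4) misses the remaining region (no effect) — area = 182.75 mm²; the cube at (11, 5.5) is present — its section is the full 20×12.5 rectangle (area 250.00 mm²); After the difference (first − rest): starting from the result so far (182.75 mm²), the 20×12.5 cube at (11, 5.5) misses the remaining region (no effect) — area = 182.75 mm². Checking containment: the cross-section at z = 8.7 is a subset of the cross-section at z = 5.4.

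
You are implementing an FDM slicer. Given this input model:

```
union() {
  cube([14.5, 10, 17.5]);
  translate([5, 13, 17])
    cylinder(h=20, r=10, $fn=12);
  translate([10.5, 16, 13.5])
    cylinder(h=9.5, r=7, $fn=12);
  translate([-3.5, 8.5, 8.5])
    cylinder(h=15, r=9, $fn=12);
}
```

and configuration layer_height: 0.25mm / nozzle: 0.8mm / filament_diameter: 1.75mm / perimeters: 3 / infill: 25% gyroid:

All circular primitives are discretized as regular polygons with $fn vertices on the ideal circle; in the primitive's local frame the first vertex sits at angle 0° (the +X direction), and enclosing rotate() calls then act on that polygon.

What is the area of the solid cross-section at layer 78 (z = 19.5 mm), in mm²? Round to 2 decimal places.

At z = 19.5 mm: the cube is absent (z outside [0, 17.5]); the r=10 cylinder at (5, 13) gives a regular 12-gon of circumradius 10 (constant along its height) (area = (12/2)·10.000²·sin(360°/12) = 300.00 mm²); the cylinder at (10.5, 16): section is a regular 12-gon, circumradius r=7 (area = (12/2)·7.000²·sin(360°/12) = 147.00 mm²); the r=9 cylinder at (-3.5, 8.5) contributes a regular 12-gon of circumradius 9 (area = (12/2)·9.000²·sin(360°/12) = 243.00 mm²); Combining (union): the regions partially overlap — summed areas 690.00 mm² minus the doubly-counted overlap 209.83 mm² gives 480.17 mm² — area = 480.17 mm². Overall, the cross-section is a single solid region. Net area = 480.17 mm².

480.17 mm²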